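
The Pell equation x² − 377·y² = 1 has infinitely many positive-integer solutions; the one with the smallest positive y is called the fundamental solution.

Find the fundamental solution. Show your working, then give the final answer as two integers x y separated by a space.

233 12

d=377: √d = [19; 2,2,2,38] (ℓ=4, even), read p_3/q_3
i=0: a=19 ⇒ p=19, q=1
…
i=2: a=2 ⇒ p=97, q=5
i=3: a=2 ⇒ p=233, q=12
→ (233, 12).  Check: 233²=54289, 377·12²=54288, difference 1.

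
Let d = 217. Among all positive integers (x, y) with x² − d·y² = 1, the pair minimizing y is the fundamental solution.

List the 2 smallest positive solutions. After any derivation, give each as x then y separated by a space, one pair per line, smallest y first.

√217 → a₀=14, period (1,2,1,2,1,…,2,1,28); ℓ=16 even so k=15
a_0=14:  p_0=14·1+0=14,  q_0=14·0+1=1
…
a_2=2:  p_2=2·15+14=44,  q_2=2·1+1=3
a_3=1:  p_3=1·44+15=59,  q_3=1·3+1=4
…
a_7=9:  p_7=9·383+221=3668,  q_7=9·26+15=249
a_8=4:  p_8=4·3668+383=15055,  q_8=4·249+26=1022
…
a_12=2:  p_12=2·293381+154218=740980,  q_12=2·19916+10469=50301
…
a_14=2:  p_14=2·1034361+740980=2809702,  q_14=2·70217+50301=190735
a_15=1:  p_15=1·2809702+1034361=3844063,  q_15=1·190735+70217=260952
fundamental: x₁=3844063, y₁=260952  (since 14776820347969 − 217·68095946304 = 1)
(3844063+260952√217)^2 = 29553640695937 + 2006231855952√217

3844063 260952
29553640695937 2006231855952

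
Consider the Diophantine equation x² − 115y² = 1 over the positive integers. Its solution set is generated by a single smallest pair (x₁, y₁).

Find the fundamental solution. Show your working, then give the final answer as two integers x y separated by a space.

1126 105

[10; 1,2,1,1,1,1,1,2,1,20] for √115; ℓ=10 ⇒ convergent index 9
a_0=10:  p_0=10·1+0=10,  q_0=10·0+1=1
…
a_2=2:  p_2=2·11+10=32,  q_2=2·1+1=3
…
a_5=1:  p_5=1·75+43=118,  q_5=1·7+4=11
a_6=1:  p_6=1·118+75=193,  q_6=1·11+7=18
a_7=1:  p_7=1·193+118=311,  q_7=1·18+11=29
a_8=2:  p_8=2·311+193=815,  q_8=2·29+18=76
a_9=1:  p_9=1·815+311=1126,  q_9=1·76+29=105
→ (1126, 105).  Check: 1126²=1267876, 115·105²=1267875, difference 1.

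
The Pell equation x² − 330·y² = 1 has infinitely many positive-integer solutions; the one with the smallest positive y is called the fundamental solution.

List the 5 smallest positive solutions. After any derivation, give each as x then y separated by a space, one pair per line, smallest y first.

109 6
23761 1308
5179789 285138
1129170241 62158776
246153932749 13550328030

[18; 6,36] for √330; ℓ=2 ⇒ convergent index 1
step 0: (18, 1)  from 18·(1,0) + (0,1)
step 1: (109, 6)  from 6·(18,1) + (1,0)
→ (109, 6).  Check: 109²=11881, 330·6²=11880, difference 1.
(109+6√330)^2 = 23761 + 1308√330
(109+6√330)^3 = 5179789 + 285138√330
(109+6√330)^4 = 1129170241 + 62158776√330
(109+6√330)^5 = 246153932749 + 13550328030√330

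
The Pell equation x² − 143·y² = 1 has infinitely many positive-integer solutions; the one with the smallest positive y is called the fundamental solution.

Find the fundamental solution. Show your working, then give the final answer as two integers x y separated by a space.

d=143: √d = [11; 1,22] (ℓ=2, even), read p_1/q_1
k=0  a_k=11  p_k/q_k = 11/1
k=1  a_k=1  p_k/q_k = 12/1
(x₁, y₁) = (12, 1);  12² − 143·1² = 1 ✓

12 1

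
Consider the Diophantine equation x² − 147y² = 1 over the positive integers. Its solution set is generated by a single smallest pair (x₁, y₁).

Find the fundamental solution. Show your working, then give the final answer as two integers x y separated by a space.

d=147: √d = [12; 8,24] (ℓ=2, even), read p_1/q_1
step 0: (12, 1)  from 12·(1,0) + (0,1)
step 1: (97, 8)  from 8·(12,1) + (1,0)
→ (97, 8).  Check: 97²=9409, 147·8²=9408, difference 1.

97 8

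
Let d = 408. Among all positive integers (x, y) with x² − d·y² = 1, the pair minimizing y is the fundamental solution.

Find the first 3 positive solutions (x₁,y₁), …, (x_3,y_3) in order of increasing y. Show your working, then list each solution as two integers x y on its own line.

d=408: √d = [20; 5,40] (ℓ=2, even), read p_1/q_1
step 0: (20, 1)  from 20·(1,0) + (0,1)
step 1: (101, 5)  from 5·(20,1) + (1,0)
fundamental: x₁=101, y₁=5  (since 10201 − 408·25 = 1)
(x_2, y_2) = (101·101 + 408·5·5, 101·5 + 5·101) = (20401, 1010)
(x_3, y_3) = (101·20401 + 408·5·1010, 101·1010 + 5·20401) = (4120901, 204015)

101 5
20401 1010
4120901 204015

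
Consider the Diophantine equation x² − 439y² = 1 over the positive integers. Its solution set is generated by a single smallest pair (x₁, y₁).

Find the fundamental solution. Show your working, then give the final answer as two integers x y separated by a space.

√439 = [20; 1,19,1,40, …], period ℓ=4 (even) → k=3
step 0: (20, 1)  from 20·(1,0) + (0,1)
…
step 2: (419, 20)  from 19·(21,1) + (20,1)
step 3: (440, 21)  from 1·(419,20) + (21,1)
fundamental: x₁=440, y₁=21  (since 193600 − 439·441 = 1)

440 21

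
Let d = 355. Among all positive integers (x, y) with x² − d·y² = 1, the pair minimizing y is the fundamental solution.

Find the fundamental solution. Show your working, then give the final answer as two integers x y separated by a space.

954809 50676

√355 = [18; 1,5,3,3,1,6,1,3,3,5,1,36, …], period ℓ=12 (even) → k=11
a_0=18:  p_0=18·1+0=18,  q_0=18·0+1=1
…
a_10=5:  p_10=5·151391+46463=803418,  q_10=5·8035+2466=42641
a_11=1:  p_11=1·803418+151391=954809,  q_11=1·42641+8035=50676
fundamental: x₁=954809, y₁=50676  (since 911660226481 − 355·2568056976 = 1)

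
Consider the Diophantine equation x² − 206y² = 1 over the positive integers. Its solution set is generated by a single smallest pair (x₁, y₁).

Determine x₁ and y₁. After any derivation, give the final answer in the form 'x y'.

[14; 2,1,5,14,5,1,2,28] for √206; ℓ=8 ⇒ convergent index 7
a_0=14:  p_0=14·1+0=14,  q_0=14·0+1=1
…
a_2=1:  p_2=1·29+14=43,  q_2=1·2+1=3
a_3=5:  p_3=5·43+29=244,  q_3=5·3+2=17
…
a_6=1:  p_6=1·17539+3459=20998,  q_6=1·1222+241=1463
a_7=2:  p_7=2·20998+17539=59535,  q_7=2·1463+1222=4148
fundamental: x₁=59535, y₁=4148  (since 3544416225 − 206·17205904 = 1)

59535 4148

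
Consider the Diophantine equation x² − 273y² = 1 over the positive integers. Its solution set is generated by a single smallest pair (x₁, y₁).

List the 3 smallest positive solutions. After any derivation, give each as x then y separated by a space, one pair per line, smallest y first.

727 44
1057057 63976
1536960151 93021060

[16; 1,1,10,1,1,32] for √273; ℓ=6 ⇒ convergent index 5
step 0: (16, 1)  from 16·(1,0) + (0,1)
step 1: (17, 1)  from 1·(16,1) + (1,0)
step 2: (33, 2)  from 1·(17,1) + (16,1)
…
step 4: (380, 23)  from 1·(347,21) + (33,2)
step 5: (727, 44)  from 1·(380,23) + (347,21)
(x₁, y₁) = (727, 44);  727² − 273·44² = 1 ✓
(727+44√273)^2 = 1057057 + 63976√273
(727+44√273)^3 = 1536960151 + 93021060√273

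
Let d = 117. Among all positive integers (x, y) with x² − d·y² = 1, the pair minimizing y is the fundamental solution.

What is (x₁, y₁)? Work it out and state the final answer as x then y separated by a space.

649 60

d=117: √d = [10; 1,4,2,4,1,20] (ℓ=6, even), read p_5/q_5
a_0=10:  p_0=10·1+0=10,  q_0=10·0+1=1
…
a_2=4:  p_2=4·11+10=54,  q_2=4·1+1=5
a_3=2:  p_3=2·54+11=119,  q_3=2·5+1=11
a_4=4:  p_4=4·119+54=530,  q_4=4·11+5=49
a_5=1:  p_5=1·530+119=649,  q_5=1·49+11=60
→ (649, 60).  Check: 649²=421201, 117·60²=421200, difference 1.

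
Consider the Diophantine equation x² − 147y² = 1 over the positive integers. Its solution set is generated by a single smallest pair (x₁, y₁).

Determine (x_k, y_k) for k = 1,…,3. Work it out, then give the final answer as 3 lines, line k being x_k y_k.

√147 = [12; 8,24, …], period ℓ=2 (even) → k=1
step 0: (12, 1)  from 12·(1,0) + (0,1)
step 1: (97, 8)  from 8·(12,1) + (1,0)
→ (97, 8).  Check: 97²=9409, 147·8²=9408, difference 1.
(97+8√147)^2 = 18817 + 1552√147
(97+8√147)^3 = 3650401 + 301080√147

97 8
18817 1552
3650401 301080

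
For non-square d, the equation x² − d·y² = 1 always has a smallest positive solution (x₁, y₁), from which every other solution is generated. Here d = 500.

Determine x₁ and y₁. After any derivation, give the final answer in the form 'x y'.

930249 41602

√500 → a₀=22, period (2,1,3,2,1,…,1,2,44); ℓ=14 even so k=13
k=0  a_k=22  p_k/q_k = 22/1
k=1  a_k=2  p_k/q_k = 45/2
k=2  a_k=1  p_k/q_k = 67/3
…
k=4  a_k=2  p_k/q_k = 559/25
k=5  a_k=1  p_k/q_k = 805/36
k=6  a_k=1  p_k/q_k = 1364/61
…
k=9  a_k=1  p_k/q_k = 30254/1353
…
k=11  a_k=3  p_k/q_k = 259205/11592
k=12  a_k=1  p_k/q_k = 335522/15005
k=13  a_k=2  p_k/q_k = 930249/41602
(x₁, y₁) = (930249, 41602);  930249² − 500·41602² = 1 ✓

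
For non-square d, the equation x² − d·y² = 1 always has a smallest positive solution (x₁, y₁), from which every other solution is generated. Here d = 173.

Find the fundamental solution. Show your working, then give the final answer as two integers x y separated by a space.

2499849 190060

√173 → a₀=13, period (6,1,1,6,26); ℓ=5 odd so k=9
i=0: a=13 ⇒ p=13, q=1
…
i=3: a=1 ⇒ p=171, q=13
…
i=8: a=1 ⇒ p=382343, q=29069
i=9: a=6 ⇒ p=2499849, q=190060
(x₁, y₁) = (2499849, 190060);  2499849² − 173·190060² = 1 ✓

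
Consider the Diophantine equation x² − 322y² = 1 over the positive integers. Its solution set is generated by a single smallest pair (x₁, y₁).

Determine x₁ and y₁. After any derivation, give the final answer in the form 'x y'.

√322 = [17; 1,16,1,34, …], period ℓ=4 (even) → k=3
a_0=17:  p_0=17·1+0=17,  q_0=17·0+1=1
a_1=1:  p_1=1·17+1=18,  q_1=1·1+0=1
a_2=16:  p_2=16·18+17=305,  q_2=16·1+1=17
a_3=1:  p_3=1·305+18=323,  q_3=1·17+1=18
→ (323, 18).  Check: 323²=104329, 322·18²=104328, difference 1.

323 18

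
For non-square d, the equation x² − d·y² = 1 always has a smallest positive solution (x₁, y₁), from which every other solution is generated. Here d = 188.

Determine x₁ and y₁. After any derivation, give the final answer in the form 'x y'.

4607 336

√188 = [13; 1,2,2,6,2,2,1,26, …], period ℓ=8 (even) → k=7
k=0  a_k=13  p_k/q_k = 13/1
k=1  a_k=1  p_k/q_k = 14/1
k=2  a_k=2  p_k/q_k = 41/3
k=3  a_k=2  p_k/q_k = 96/7
…
k=5  a_k=2  p_k/q_k = 1330/97
k=6  a_k=2  p_k/q_k = 3277/239
k=7  a_k=1  p_k/q_k = 4607/336
→ (4607, 336).  Check: 4607²=21224449, 188·336²=21224448, difference 1.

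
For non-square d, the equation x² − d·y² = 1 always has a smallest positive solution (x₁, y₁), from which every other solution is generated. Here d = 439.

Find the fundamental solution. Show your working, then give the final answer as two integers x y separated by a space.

√439 → a₀=20, period (1,19,1,40); ℓ=4 even so k=3
k=0  a_k=20  p_k/q_k = 20/1
…
k=2  a_k=19  p_k/q_k = 419/20
k=3  a_k=1  p_k/q_k = 440/21
(x₁, y₁) = (440, 21);  440² − 439·21² = 1 ✓

440 21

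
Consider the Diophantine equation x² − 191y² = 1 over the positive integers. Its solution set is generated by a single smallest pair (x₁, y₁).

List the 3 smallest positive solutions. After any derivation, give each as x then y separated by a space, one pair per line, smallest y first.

8994000 650783
161784071999999 11706284604000
2910171887135973018000 210572647456751349217

[13; 1,4,1,1,3,…,4,1,26] for √191; ℓ=16 ⇒ convergent index 15
a_0=13:  p_0=13·1+0=13,  q_0=13·0+1=1
…
a_4=1:  p_4=1·83+69=152,  q_4=1·6+5=11
…
a_11=3:  p_11=3·207083+83433=704682,  q_11=3·14984+6037=50989
…
a_13=1:  p_13=1·911765+704682=1616447,  q_13=1·65973+50989=116962
a_14=4:  p_14=4·1616447+911765=7377553,  q_14=4·116962+65973=533821
a_15=1:  p_15=1·7377553+1616447=8994000,  q_15=1·533821+116962=650783
fundamental: x₁=8994000, y₁=650783  (since 80892036000000 − 191·423518513089 = 1)
n=2: (8994000,650783)∘(8994000,650783) = (8994000·8994000+191·650783·650783, 8994000·650783+650783·8994000) = (161784071999999,11706284604000)
n=3: (161784071999999,11706284604000)∘(8994000,650783) = (8994000·161784071999999+191·650783·11706284604000, 8994000·11706284604000+650783·161784071999999) = (2910171887135973018000,210572647456751349217)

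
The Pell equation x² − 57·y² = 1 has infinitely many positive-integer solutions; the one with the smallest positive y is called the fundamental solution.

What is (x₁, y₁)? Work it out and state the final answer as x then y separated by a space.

151 20

[7; 1,1,4,1,1,14] for √57; ℓ=6 ⇒ convergent index 5
i=0: a=7 ⇒ p=7, q=1
…
i=3: a=4 ⇒ p=68, q=9
i=4: a=1 ⇒ p=83, q=11
i=5: a=1 ⇒ p=151, q=20
→ (151, 20).  Check: 151²=22801, 57·20²=22800, difference 1.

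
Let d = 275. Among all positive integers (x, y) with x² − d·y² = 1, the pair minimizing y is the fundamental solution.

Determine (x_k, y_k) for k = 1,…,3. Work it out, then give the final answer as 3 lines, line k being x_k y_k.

199 12
79201 4776
31521799 1900836

[16; 1,1,2,1,1,32] for √275; ℓ=6 ⇒ convergent index 5
a_0=16:  p_0=16·1+0=16,  q_0=16·0+1=1
a_1=1:  p_1=1·16+1=17,  q_1=1·1+0=1
a_2=1:  p_2=1·17+16=33,  q_2=1·1+1=2
…
a_4=1:  p_4=1·83+33=116,  q_4=1·5+2=7
a_5=1:  p_5=1·116+83=199,  q_5=1·7+5=12
fundamental: x₁=199, y₁=12  (since 39601 − 275·144 = 1)
k=2:  x_2 = 199·199+275·12·12 = 79201,  y_2 = 199·12+12·199 = 4776
k=3:  x_3 = 199·79201+275·12·4776 = 31521799,  y_3 = 199·4776+12·79201 = 1900836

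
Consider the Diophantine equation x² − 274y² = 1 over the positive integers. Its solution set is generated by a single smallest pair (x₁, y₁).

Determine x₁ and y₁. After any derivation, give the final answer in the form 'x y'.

3959299 239190

√274 = [16; 1,1,4,4,1,1,32, …], period ℓ=7 (odd) → k=13
i=0: a=16 ⇒ p=16, q=1
i=1: a=1 ⇒ p=17, q=1
…
i=3: a=4 ⇒ p=149, q=9
…
i=9: a=1 ⇒ p=93011, q=5619
…
i=12: a=1 ⇒ p=2189276, q=132259
i=13: a=1 ⇒ p=3959299, q=239190
fundamental: x₁=3959299, y₁=239190  (since 15676048571401 − 274·57211856100 = 1)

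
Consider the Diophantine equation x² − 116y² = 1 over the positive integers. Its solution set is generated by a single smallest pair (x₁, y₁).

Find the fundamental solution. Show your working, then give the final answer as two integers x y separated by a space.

9801 910

√116 → a₀=10, period (1,3,2,1,4,1,2,3,1,20); ℓ=10 even so k=9
i=0: a=10 ⇒ p=10, q=1
i=1: a=1 ⇒ p=11, q=1
i=2: a=3 ⇒ p=43, q=4
i=3: a=2 ⇒ p=97, q=9
i=4: a=1 ⇒ p=140, q=13
i=5: a=4 ⇒ p=657, q=61
i=6: a=1 ⇒ p=797, q=74
i=7: a=2 ⇒ p=2251, q=209
i=8: a=3 ⇒ p=7550, q=701
i=9: a=1 ⇒ p=9801, q=910
fundamental: x₁=9801, y₁=910  (since 96059601 − 116·828100 = 1)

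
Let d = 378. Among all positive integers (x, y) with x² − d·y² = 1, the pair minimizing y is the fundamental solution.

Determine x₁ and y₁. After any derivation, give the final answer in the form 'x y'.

8749 450

d=378: √d = [19; 2,3,1,4,1,3,2,38] (ℓ=8, even), read p_7/q_7
k=0  a_k=19  p_k/q_k = 19/1
k=1  a_k=2  p_k/q_k = 39/2
…
k=4  a_k=4  p_k/q_k = 836/43
…
k=6  a_k=3  p_k/q_k = 3869/199
k=7  a_k=2  p_k/q_k = 8749/450
(x₁, y₁) = (8749, 450);  8749² − 378·450² = 1 ✓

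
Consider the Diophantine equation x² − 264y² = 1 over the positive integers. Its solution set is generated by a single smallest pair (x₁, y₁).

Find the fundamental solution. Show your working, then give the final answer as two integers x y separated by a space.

√264 = [16; 4,32, …], period ℓ=2 (even) → k=1
i=0: a=16 ⇒ p=16, q=1
i=1: a=4 ⇒ p=65, q=4
(x₁, y₁) = (65, 4);  65² − 264·4² = 1 ✓

65 4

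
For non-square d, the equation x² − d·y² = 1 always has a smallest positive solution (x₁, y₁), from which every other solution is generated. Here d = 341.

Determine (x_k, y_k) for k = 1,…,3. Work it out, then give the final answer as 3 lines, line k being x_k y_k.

10626551 575460
225847172311201 12230310076920
4799952989541519968951 259932027556408030380

[18; 2,6,1,8,2,…,6,2,36] for √341; ℓ=14 ⇒ convergent index 13
step 0: (18, 1)  from 18·(1,0) + (0,1)
…
step 9: (76727, 4155)  from 2·(28124,1523) + (20479,1109)
…
step 12: (4953942, 268271)  from 6·(718667,38918) + (641940,34763)
step 13: (10626551, 575460)  from 2·(4953942,268271) + (718667,38918)
fundamental: x₁=10626551, y₁=575460  (since 112923586155601 − 341·331154211600 = 1)
(10626551+575460√341)^2 = 225847172311201 + 12230310076920√341
(10626551+575460√341)^3 = 4799952989541519968951 + 259932027556408030380√341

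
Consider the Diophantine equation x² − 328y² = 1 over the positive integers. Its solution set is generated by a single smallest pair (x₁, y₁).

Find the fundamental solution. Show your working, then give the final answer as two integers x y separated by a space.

163 9

d=328: √d = [18; 9,36] (ℓ=2, even), read p_1/q_1
step 0: (18, 1)  from 18·(1,0) + (0,1)
step 1: (163, 9)  from 9·(18,1) + (1,0)
→ (163, 9).  Check: 163²=26569, 328·9²=26568, difference 1.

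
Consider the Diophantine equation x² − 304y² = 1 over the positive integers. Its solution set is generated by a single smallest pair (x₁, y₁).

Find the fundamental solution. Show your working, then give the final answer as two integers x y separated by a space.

√304 = [17; 2,3,2,1,1,1,1,1,2,3,2,34, …], period ℓ=12 (even) → k=11
step 0: (17, 1)  from 17·(1,0) + (0,1)
…
step 5: (680, 39)  from 1·(401,23) + (279,16)
…
step 10: (25177, 1444)  from 3·(7445,427) + (2842,163)
step 11: (57799, 3315)  from 2·(25177,1444) + (7445,427)
(x₁, y₁) = (57799, 3315);  57799² − 304·3315² = 1 ✓

57799 3315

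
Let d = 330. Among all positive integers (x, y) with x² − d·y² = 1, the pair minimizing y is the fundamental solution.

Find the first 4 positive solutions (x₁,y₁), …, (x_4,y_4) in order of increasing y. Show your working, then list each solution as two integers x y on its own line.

√330 → a₀=18, period (6,36); ℓ=2 even so k=1
k=0  a_k=18  p_k/q_k = 18/1
k=1  a_k=6  p_k/q_k = 109/6
fundamental: x₁=109, y₁=6  (since 11881 − 330·36 = 1)
k=2:  x_2 = 109·109+330·6·6 = 23761,  y_2 = 109·6+6·109 = 1308
k=3:  x_3 = 109·23761+330·6·1308 = 5179789,  y_3 = 109·1308+6·23761 = 285138
k=4:  x_4 = 109·5179789+330·6·285138 = 1129170241,  y_4 = 109·285138+6·5179789 = 62158776

109 6
23761 1308
5179789 285138
1129170241 62158776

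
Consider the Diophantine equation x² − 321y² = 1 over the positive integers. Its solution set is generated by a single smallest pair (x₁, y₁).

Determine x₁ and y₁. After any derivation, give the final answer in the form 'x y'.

[17; 1,10,1,34] for √321; ℓ=4 ⇒ convergent index 3
k=0  a_k=17  p_k/q_k = 17/1
k=1  a_k=1  p_k/q_k = 18/1
k=2  a_k=10  p_k/q_k = 197/11
k=3  a_k=1  p_k/q_k = 215/12
(x₁, y₁) = (215, 12);  215² − 321·12² = 1 ✓

215 12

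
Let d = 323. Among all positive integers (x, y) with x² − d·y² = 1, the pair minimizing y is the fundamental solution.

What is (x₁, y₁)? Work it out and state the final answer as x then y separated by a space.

√323 = [17; 1,34, …], period ℓ=2 (even) → k=1
step 0: (17, 1)  from 17·(1,0) + (0,1)
step 1: (18, 1)  from 1·(17,1) + (1,0)
fundamental: x₁=18, y₁=1  (since 324 − 323·1 = 1)

18 1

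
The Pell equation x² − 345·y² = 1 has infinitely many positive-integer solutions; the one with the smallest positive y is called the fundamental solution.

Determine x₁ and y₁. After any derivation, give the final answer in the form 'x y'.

√345 = [18; 1,1,2,1,6,1,2,1,1,36, …], period ℓ=10 (even) → k=9
a_0=18:  p_0=18·1+0=18,  q_0=18·0+1=1
…
a_3=2:  p_3=2·37+19=93,  q_3=2·2+1=5
…
a_5=6:  p_5=6·130+93=873,  q_5=6·7+5=47
a_6=1:  p_6=1·873+130=1003,  q_6=1·47+7=54
…
a_8=1:  p_8=1·2879+1003=3882,  q_8=1·155+54=209
a_9=1:  p_9=1·3882+2879=6761,  q_9=1·209+155=364
→ (6761, 364).  Check: 6761²=45711121, 345·364²=45711120, difference 1.

6761 364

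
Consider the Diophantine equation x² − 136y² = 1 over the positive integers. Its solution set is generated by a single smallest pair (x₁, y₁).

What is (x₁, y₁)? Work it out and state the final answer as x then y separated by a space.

35 3

[11; 1,1,1,22] for √136; ℓ=4 ⇒ convergent index 3
i=0: a=11 ⇒ p=11, q=1
i=1: a=1 ⇒ p=12, q=1
i=2: a=1 ⇒ p=23, q=2
i=3: a=1 ⇒ p=35, q=3
→ (35, 3).  Check: 35²=1225, 136·3²=1224, difference 1.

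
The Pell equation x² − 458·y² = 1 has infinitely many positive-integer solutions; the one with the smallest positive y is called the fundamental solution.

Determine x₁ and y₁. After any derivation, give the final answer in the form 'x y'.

22899 1070

[21; 2,2,42] for √458; ℓ=3 ⇒ convergent index 5
a_0=21:  p_0=21·1+0=21,  q_0=21·0+1=1
…
a_3=42:  p_3=42·107+43=4537,  q_3=42·5+2=212
a_4=2:  p_4=2·4537+107=9181,  q_4=2·212+5=429
a_5=2:  p_5=2·9181+4537=22899,  q_5=2·429+212=1070
fundamental: x₁=22899, y₁=1070  (since 524364201 − 458·1144900 = 1)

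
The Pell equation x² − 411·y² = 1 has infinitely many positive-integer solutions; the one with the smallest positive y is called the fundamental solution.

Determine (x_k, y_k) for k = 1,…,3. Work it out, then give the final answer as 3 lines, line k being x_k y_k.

√411 → a₀=20, period (3,1,1,1,19,1,1,1,3,40); ℓ=10 even so k=9
a_0=20:  p_0=20·1+0=20,  q_0=20·0+1=1
a_1=3:  p_1=3·20+1=61,  q_1=3·1+0=3
a_2=1:  p_2=1·61+20=81,  q_2=1·3+1=4
…
a_4=1:  p_4=1·142+81=223,  q_4=1·7+4=11
a_5=19:  p_5=19·223+142=4379,  q_5=19·11+7=216
a_6=1:  p_6=1·4379+223=4602,  q_6=1·216+11=227
…
a_8=1:  p_8=1·8981+4602=13583,  q_8=1·443+227=670
a_9=3:  p_9=3·13583+8981=49730,  q_9=3·670+443=2453
(x₁, y₁) = (49730, 2453);  49730² − 411·2453² = 1 ✓
k=2:  x_2 = 49730·49730+411·2453·2453 = 4946145799,  y_2 = 49730·2453+2453·49730 = 243975380
k=3:  x_3 = 49730·4946145799+411·2453·243975380 = 491943661118810,  y_3 = 49730·243975380+2453·4946145799 = 24265791292347

49730 2453
4946145799 243975380
491943661118810 24265791292347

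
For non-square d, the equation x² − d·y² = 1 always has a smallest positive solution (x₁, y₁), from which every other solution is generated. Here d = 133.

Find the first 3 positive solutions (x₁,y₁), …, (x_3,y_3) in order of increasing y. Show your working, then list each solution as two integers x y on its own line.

2588599 224460
13401689565601 1162073863080
69383200415647777399 6016286479789825380

√133 → a₀=11, period (1,1,7,5,1,…,1,1,22); ℓ=16 even so k=15
i=0: a=11 ⇒ p=11, q=1
i=1: a=1 ⇒ p=12, q=1
i=2: a=1 ⇒ p=23, q=2
…
i=6: a=1 ⇒ p=1949, q=169
i=7: a=1 ⇒ p=3010, q=261
i=8: a=2 ⇒ p=7969, q=691
i=9: a=1 ⇒ p=10979, q=952
…
i=11: a=1 ⇒ p=29927, q=2595
…
i=14: a=1 ⇒ p=1378591, q=119539
i=15: a=1 ⇒ p=2588599, q=224460
→ (2588599, 224460).  Check: 2588599²=6700844782801, 133·224460²=6700844782800, difference 1.
k=2:  x_2 = 2588599·2588599+133·224460·224460 = 13401689565601,  y_2 = 2588599·224460+224460·2588599 = 1162073863080
k=3:  x_3 = 2588599·13401689565601+133·224460·1162073863080 = 69383200415647777399,  y_3 = 2588599·1162073863080+224460·13401689565601 = 6016286479789825380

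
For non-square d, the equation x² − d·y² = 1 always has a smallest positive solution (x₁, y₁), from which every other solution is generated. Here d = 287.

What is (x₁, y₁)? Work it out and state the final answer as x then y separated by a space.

√287 = [16; 1,15,1,32, …], period ℓ=4 (even) → k=3
step 0: (16, 1)  from 16·(1,0) + (0,1)
…
step 2: (271, 16)  from 15·(17,1) + (16,1)
step 3: (288, 17)  from 1·(271,16) + (17,1)
(x₁, y₁) = (288, 17);  288² − 287·17² = 1 ✓

288 17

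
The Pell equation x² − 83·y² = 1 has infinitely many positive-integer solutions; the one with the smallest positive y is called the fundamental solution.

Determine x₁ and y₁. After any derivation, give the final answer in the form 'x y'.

82 9

√83 = [9; 9,18, …], period ℓ=2 (even) → k=1
step 0: (9, 1)  from 9·(1,0) + (0,1)
step 1: (82, 9)  from 9·(9,1) + (1,0)
(x₁, y₁) = (82, 9);  82² − 83·9² = 1 ✓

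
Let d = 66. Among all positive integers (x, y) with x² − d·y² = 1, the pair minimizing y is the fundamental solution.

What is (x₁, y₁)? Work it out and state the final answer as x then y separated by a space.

65 8

√66 → a₀=8, period (8,16); ℓ=2 even so k=1
k=0  a_k=8  p_k/q_k = 8/1
k=1  a_k=8  p_k/q_k = 65/8
fundamental: x₁=65, y₁=8  (since 4225 − 66·64 = 1)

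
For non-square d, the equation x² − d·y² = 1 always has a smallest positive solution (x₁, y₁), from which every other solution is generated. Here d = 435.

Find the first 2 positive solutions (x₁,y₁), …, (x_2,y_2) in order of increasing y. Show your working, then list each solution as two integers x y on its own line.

146 7
42631 2044

d=435: √d = [20; 1,5,1,40] (ℓ=4, even), read p_3/q_3
i=0: a=20 ⇒ p=20, q=1
…
i=2: a=5 ⇒ p=125, q=6
i=3: a=1 ⇒ p=146, q=7
fundamental: x₁=146, y₁=7  (since 21316 − 435·49 = 1)
n=2: (146,7)∘(146,7) = (146·146+435·7·7, 146·7+7·146) = (42631,2044)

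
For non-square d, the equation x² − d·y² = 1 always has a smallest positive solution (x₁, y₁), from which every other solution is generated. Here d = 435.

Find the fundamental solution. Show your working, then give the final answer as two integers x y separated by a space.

d=435: √d = [20; 1,5,1,40] (ℓ=4, even), read p_3/q_3
i=0: a=20 ⇒ p=20, q=1
i=1: a=1 ⇒ p=21, q=1
i=2: a=5 ⇒ p=125, q=6
i=3: a=1 ⇒ p=146, q=7
(x₁, y₁) = (146, 7);  146² − 435·7² = 1 ✓

146 7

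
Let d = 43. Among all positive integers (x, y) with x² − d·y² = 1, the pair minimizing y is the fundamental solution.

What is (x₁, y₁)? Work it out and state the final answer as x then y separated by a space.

3482 531

[6; 1,1,3,1,5,1,3,1,1,12] for √43; ℓ=10 ⇒ convergent index 9
k=0  a_k=6  p_k/q_k = 6/1
…
k=3  a_k=3  p_k/q_k = 46/7
…
k=6  a_k=1  p_k/q_k = 400/61
…
k=8  a_k=1  p_k/q_k = 1941/296
k=9  a_k=1  p_k/q_k = 3482/531
→ (3482, 531).  Check: 3482²=12124324, 43·531²=12124323, difference 1.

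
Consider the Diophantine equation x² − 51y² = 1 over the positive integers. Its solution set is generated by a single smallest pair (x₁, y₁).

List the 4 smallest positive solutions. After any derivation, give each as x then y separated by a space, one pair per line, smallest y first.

50 7
4999 700
499850 69993
49980001 6998600

√51 → a₀=7, period (7,14); ℓ=2 even so k=1
a_0=7:  p_0=7·1+0=7,  q_0=7·0+1=1
a_1=7:  p_1=7·7+1=50,  q_1=7·1+0=7
(x₁, y₁) = (50, 7);  50² − 51·7² = 1 ✓
(x_2, y_2) = (50·50 + 51·7·7, 50·7 + 7·50) = (4999, 700)
(x_3, y_3) = (50·4999 + 51·7·700, 50·700 + 7·4999) = (499850, 69993)
(x_4, y_4) = (50·499850 + 51·7·69993, 50·69993 + 7·499850) = (49980001, 6998600)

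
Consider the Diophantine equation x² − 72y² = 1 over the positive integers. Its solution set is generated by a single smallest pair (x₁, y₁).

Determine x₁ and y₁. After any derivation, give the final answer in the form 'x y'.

√72 → a₀=8, period (2,16); ℓ=2 even so k=1
i=0: a=8 ⇒ p=8, q=1
i=1: a=2 ⇒ p=17, q=2
(x₁, y₁) = (17, 2);  17² − 72·2² = 1 ✓

17 2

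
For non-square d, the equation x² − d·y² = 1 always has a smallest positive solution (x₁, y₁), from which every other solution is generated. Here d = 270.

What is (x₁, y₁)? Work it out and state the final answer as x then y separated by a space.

5291 322

√270 → a₀=16, period (2,3,6,3,2,32); ℓ=6 even so k=5
k=0  a_k=16  p_k/q_k = 16/1
…
k=2  a_k=3  p_k/q_k = 115/7
…
k=4  a_k=3  p_k/q_k = 2284/139
k=5  a_k=2  p_k/q_k = 5291/322
(x₁, y₁) = (5291, 322);  5291² − 270·322² = 1 ✓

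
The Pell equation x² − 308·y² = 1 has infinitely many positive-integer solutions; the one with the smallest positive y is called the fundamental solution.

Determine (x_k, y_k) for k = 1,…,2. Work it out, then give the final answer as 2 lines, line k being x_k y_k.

d=308: √d = [17; 1,1,4,1,1,34] (ℓ=6, even), read p_5/q_5
step 0: (17, 1)  from 17·(1,0) + (0,1)
…
step 2: (35, 2)  from 1·(18,1) + (17,1)
step 3: (158, 9)  from 4·(35,2) + (18,1)
step 4: (193, 11)  from 1·(158,9) + (35,2)
step 5: (351, 20)  from 1·(193,11) + (158,9)
→ (351, 20).  Check: 351²=123201, 308·20²=123200, difference 1.
n=2: (351,20)∘(351,20) = (351·351+308·20·20, 351·20+20·351) = (246401,14040)

351 20
246401 14040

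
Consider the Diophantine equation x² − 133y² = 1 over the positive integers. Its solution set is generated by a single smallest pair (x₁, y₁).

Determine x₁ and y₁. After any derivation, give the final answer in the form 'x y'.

d=133: √d = [11; 1,1,7,5,1,…,1,1,22] (ℓ=16, even), read p_15/q_15
i=0: a=11 ⇒ p=11, q=1
i=1: a=1 ⇒ p=12, q=1
i=2: a=1 ⇒ p=23, q=2
i=3: a=7 ⇒ p=173, q=15
i=4: a=5 ⇒ p=888, q=77
i=5: a=1 ⇒ p=1061, q=92
i=6: a=1 ⇒ p=1949, q=169
i=7: a=1 ⇒ p=3010, q=261
i=8: a=2 ⇒ p=7969, q=691
…
i=10: a=1 ⇒ p=18948, q=1643
i=11: a=1 ⇒ p=29927, q=2595
i=12: a=5 ⇒ p=168583, q=14618
i=13: a=7 ⇒ p=1210008, q=104921
i=14: a=1 ⇒ p=1378591, q=119539
i=15: a=1 ⇒ p=2588599, q=224460
→ (2588599, 224460).  Check: 2588599²=6700844782801, 133·224460²=6700844782800, difference 1.

2588599 224460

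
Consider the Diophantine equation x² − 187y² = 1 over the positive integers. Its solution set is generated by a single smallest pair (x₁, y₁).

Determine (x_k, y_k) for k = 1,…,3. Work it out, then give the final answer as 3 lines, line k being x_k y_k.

1682 123
5658247 413772
19034341226 1391928885

√187 → a₀=13, period (1,2,13,2,1,26); ℓ=6 even so k=5
a_0=13:  p_0=13·1+0=13,  q_0=13·0+1=1
…
a_4=2:  p_4=2·547+41=1135,  q_4=2·40+3=83
a_5=1:  p_5=1·1135+547=1682,  q_5=1·83+40=123
→ (1682, 123).  Check: 1682²=2829124, 187·123²=2829123, difference 1.
n=2: (1682,123)∘(1682,123) = (1682·1682+187·123·123, 1682·123+123·1682) = (5658247,413772)
n=3: (5658247,413772)∘(1682,123) = (1682·5658247+187·123·413772, 1682·413772+123·5658247) = (19034341226,1391928885)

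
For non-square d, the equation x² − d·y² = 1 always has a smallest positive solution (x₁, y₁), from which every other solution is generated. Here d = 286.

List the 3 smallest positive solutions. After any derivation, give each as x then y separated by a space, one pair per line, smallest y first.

√286 = [16; 1,10,3,3,2,3,3,10,1,32, …], period ℓ=10 (even) → k=9
a_0=16:  p_0=16·1+0=16,  q_0=16·0+1=1
…
a_2=10:  p_2=10·17+16=186,  q_2=10·1+1=11
a_3=3:  p_3=3·186+17=575,  q_3=3·11+1=34
…
a_6=3:  p_6=3·4397+1911=15102,  q_6=3·260+113=893
a_7=3:  p_7=3·15102+4397=49703,  q_7=3·893+260=2939
a_8=10:  p_8=10·49703+15102=512132,  q_8=10·2939+893=30283
a_9=1:  p_9=1·512132+49703=561835,  q_9=1·30283+2939=33222
fundamental: x₁=561835, y₁=33222  (since 315658567225 − 286·1103701284 = 1)
(561835+33222√286)^2 = 631317134449 + 37330564740√286
(561835+33222√286)^3 = 709392124465745995 + 41947235681362578√286

561835 33222
631317134449 37330564740
709392124465745995 41947235681362578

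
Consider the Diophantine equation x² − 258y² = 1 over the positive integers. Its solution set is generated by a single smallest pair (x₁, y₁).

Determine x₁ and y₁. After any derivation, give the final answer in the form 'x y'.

[16; 16,32] for √258; ℓ=2 ⇒ convergent index 1
a_0=16:  p_0=16·1+0=16,  q_0=16·0+1=1
a_1=16:  p_1=16·16+1=257,  q_1=16·1+0=16
fundamental: x₁=257, y₁=16  (since 66049 − 258·256 = 1)

257 16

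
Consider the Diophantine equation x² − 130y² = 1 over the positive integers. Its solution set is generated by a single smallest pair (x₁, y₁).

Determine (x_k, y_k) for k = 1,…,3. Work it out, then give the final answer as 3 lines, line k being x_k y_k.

6499 570
84474001 7408860
1097993058499 96300361710

[11; 2,2,22] for √130; ℓ=3 ⇒ convergent index 5
i=0: a=11 ⇒ p=11, q=1
i=1: a=2 ⇒ p=23, q=2
i=2: a=2 ⇒ p=57, q=5
i=3: a=22 ⇒ p=1277, q=112
i=4: a=2 ⇒ p=2611, q=229
i=5: a=2 ⇒ p=6499, q=570
(x₁, y₁) = (6499, 570);  6499² − 130·570² = 1 ✓
(x_2, y_2) = (6499·6499 + 130·570·570, 6499·570 + 570·6499) = (84474001, 7408860)
(x_3, y_3) = (6499·84474001 + 130·570·7408860, 6499·7408860 + 570·84474001) = (1097993058499, 96300361710)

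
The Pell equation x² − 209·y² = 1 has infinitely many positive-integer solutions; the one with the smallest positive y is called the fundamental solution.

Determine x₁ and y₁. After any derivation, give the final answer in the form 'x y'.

√209 = [14; 2,5,3,2,3,5,2,28, …], period ℓ=8 (even) → k=7
step 0: (14, 1)  from 14·(1,0) + (0,1)
step 1: (29, 2)  from 2·(14,1) + (1,0)
…
step 3: (506, 35)  from 3·(159,11) + (29,2)
…
step 6: (21266, 1471)  from 5·(4019,278) + (1171,81)
step 7: (46551, 3220)  from 2·(21266,1471) + (4019,278)
fundamental: x₁=46551, y₁=3220  (since 2166995601 − 209·10368400 = 1)

46551 3220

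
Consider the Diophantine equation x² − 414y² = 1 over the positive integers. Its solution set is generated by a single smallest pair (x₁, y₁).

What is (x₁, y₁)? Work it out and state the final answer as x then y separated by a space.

[20; 2,1,7,2,7,1,2,40] for √414; ℓ=8 ⇒ convergent index 7
a_0=20:  p_0=20·1+0=20,  q_0=20·0+1=1
a_1=2:  p_1=2·20+1=41,  q_1=2·1+0=2
a_2=1:  p_2=1·41+20=61,  q_2=1·2+1=3
…
a_4=2:  p_4=2·468+61=997,  q_4=2·23+3=49
a_5=7:  p_5=7·997+468=7447,  q_5=7·49+23=366
a_6=1:  p_6=1·7447+997=8444,  q_6=1·366+49=415
a_7=2:  p_7=2·8444+7447=24335,  q_7=2·415+366=1196
→ (24335, 1196).  Check: 24335²=592192225, 414·1196²=592192224, difference 1.

24335 1196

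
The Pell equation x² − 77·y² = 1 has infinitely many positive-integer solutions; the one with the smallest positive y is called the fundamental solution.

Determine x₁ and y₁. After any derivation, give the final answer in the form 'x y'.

[8; 1,3,2,3,1,16] for √77; ℓ=6 ⇒ convergent index 5
k=0  a_k=8  p_k/q_k = 8/1
k=1  a_k=1  p_k/q_k = 9/1
k=2  a_k=3  p_k/q_k = 35/4
k=3  a_k=2  p_k/q_k = 79/9
k=4  a_k=3  p_k/q_k = 272/31
k=5  a_k=1  p_k/q_k = 351/40
fundamental: x₁=351, y₁=40  (since 123201 − 77·1600 = 1)

351 40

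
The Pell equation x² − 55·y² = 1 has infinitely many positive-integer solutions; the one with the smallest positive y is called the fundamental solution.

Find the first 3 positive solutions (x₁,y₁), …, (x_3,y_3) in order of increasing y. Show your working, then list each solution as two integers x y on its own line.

89 12
15841 2136
2819609 380196

[7; 2,2,2,14] for √55; ℓ=4 ⇒ convergent index 3
step 0: (7, 1)  from 7·(1,0) + (0,1)
…
step 2: (37, 5)  from 2·(15,2) + (7,1)
step 3: (89, 12)  from 2·(37,5) + (15,2)
fundamental: x₁=89, y₁=12  (since 7921 − 55·144 = 1)
(89+12√55)^2 = 15841 + 2136√55
(89+12√55)^3 = 2819609 + 380196√55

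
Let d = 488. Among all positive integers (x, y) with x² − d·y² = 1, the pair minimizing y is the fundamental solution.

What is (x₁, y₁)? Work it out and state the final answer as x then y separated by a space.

243 11

√488 = [22; 11,44, …], period ℓ=2 (even) → k=1
k=0  a_k=22  p_k/q_k = 22/1
k=1  a_k=11  p_k/q_k = 243/11
(x₁, y₁) = (243, 11);  243² − 488·11² = 1 ✓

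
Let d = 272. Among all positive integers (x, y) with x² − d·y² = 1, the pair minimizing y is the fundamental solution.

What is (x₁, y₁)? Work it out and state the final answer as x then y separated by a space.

33 2

√272 → a₀=16, period (2,32); ℓ=2 even so k=1
a_0=16:  p_0=16·1+0=16,  q_0=16·0+1=1
a_1=2:  p_1=2·16+1=33,  q_1=2·1+0=2
fundamental: x₁=33, y₁=2  (since 1089 − 272·4 = 1)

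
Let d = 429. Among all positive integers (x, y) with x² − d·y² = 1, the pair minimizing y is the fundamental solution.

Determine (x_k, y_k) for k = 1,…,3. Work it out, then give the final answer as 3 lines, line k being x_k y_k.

1524095 73584
4645731138049 224298012960
14161071197688057215 683702960124468816

√429 = [20; 1,2,2,9,1,12,1,9,2,2,1,40, …], period ℓ=12 (even) → k=11
i=0: a=20 ⇒ p=20, q=1
i=1: a=1 ⇒ p=21, q=1
…
i=3: a=2 ⇒ p=145, q=7
…
i=5: a=1 ⇒ p=1512, q=73
…
i=7: a=1 ⇒ p=21023, q=1015
…
i=9: a=2 ⇒ p=438459, q=21169
i=10: a=2 ⇒ p=1085636, q=52415
i=11: a=1 ⇒ p=1524095, q=73584
→ (1524095, 73584).  Check: 1524095²=2322865569025, 429·73584²=2322865569024, difference 1.
n=2: (1524095,73584)∘(1524095,73584) = (1524095·1524095+429·73584·73584, 1524095·73584+73584·1524095) = (4645731138049,224298012960)
n=3: (4645731138049,224298012960)∘(1524095,73584) = (1524095·4645731138049+429·73584·224298012960, 1524095·224298012960+73584·4645731138049) = (14161071197688057215,683702960124468816)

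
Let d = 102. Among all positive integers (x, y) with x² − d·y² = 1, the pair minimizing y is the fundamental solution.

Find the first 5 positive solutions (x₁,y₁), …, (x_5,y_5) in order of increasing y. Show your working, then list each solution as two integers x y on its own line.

101 10
20401 2020
4120901 408030
832401601 82420040
168141002501 16648440050

√102 = [10; 10,20, …], period ℓ=2 (even) → k=1
a_0=10:  p_0=10·1+0=10,  q_0=10·0+1=1
a_1=10:  p_1=10·10+1=101,  q_1=10·1+0=10
→ (101, 10).  Check: 101²=10201, 102·10²=10200, difference 1.
(101+10√102)^2 = 20401 + 2020√102
(101+10√102)^3 = 4120901 + 408030√102
(101+10√102)^4 = 832401601 + 82420040√102
(101+10√102)^5 = 168141002501 + 16648440050√102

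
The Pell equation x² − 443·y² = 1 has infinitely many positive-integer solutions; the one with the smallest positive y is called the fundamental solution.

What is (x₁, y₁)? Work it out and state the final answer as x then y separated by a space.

[21; 21,42] for √443; ℓ=2 ⇒ convergent index 1
a_0=21:  p_0=21·1+0=21,  q_0=21·0+1=1
a_1=21:  p_1=21·21+1=442,  q_1=21·1+0=21
→ (442, 21).  Check: 442²=195364, 443·21²=195363, difference 1.

442 21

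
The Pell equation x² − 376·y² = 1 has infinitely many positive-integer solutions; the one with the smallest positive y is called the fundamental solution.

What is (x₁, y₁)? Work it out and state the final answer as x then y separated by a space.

2143295 110532

√376 = [19; 2,1,1,3,1,…,1,2,38, …], period ℓ=16 (even) → k=15
step 0: (19, 1)  from 19·(1,0) + (0,1)
…
step 3: (97, 5)  from 1·(58,3) + (39,2)
…
step 5: (446, 23)  from 1·(349,18) + (97,5)
step 6: (1241, 64)  from 2·(446,23) + (349,18)
…
step 9: (28834, 1487)  from 2·(12953,668) + (2928,151)
step 10: (70621, 3642)  from 2·(28834,1487) + (12953,668)
step 11: (99455, 5129)  from 1·(70621,3642) + (28834,1487)
…
step 13: (468441, 24158)  from 1·(368986,19029) + (99455,5129)
step 14: (837427, 43187)  from 1·(468441,24158) + (368986,19029)
step 15: (2143295, 110532)  from 2·(837427,43187) + (468441,24158)
→ (2143295, 110532).  Check: 2143295²=4593713457025, 376·110532²=4593713457024, difference 1.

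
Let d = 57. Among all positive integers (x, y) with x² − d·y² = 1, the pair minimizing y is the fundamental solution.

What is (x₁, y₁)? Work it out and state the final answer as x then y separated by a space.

d=57: √d = [7; 1,1,4,1,1,14] (ℓ=6, even), read p_5/q_5
k=0  a_k=7  p_k/q_k = 7/1
k=1  a_k=1  p_k/q_k = 8/1
…
k=3  a_k=4  p_k/q_k = 68/9
k=4  a_k=1  p_k/q_k = 83/11
k=5  a_k=1  p_k/q_k = 151/20
fundamental: x₁=151, y₁=20  (since 22801 − 57·400 = 1)

151 20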